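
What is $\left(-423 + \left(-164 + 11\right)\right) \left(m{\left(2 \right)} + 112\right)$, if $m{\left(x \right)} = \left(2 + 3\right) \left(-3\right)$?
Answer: $-55872$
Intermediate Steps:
$m{\left(x \right)} = -15$ ($m{\left(x \right)} = 5 \left(-3\right) = -15$)
$\left(-423 + \left(-164 + 11\right)\right) \left(m{\left(2 \right)} + 112\right) = \left(-423 + \left(-164 + 11\right)\right) \left(-15 + 112\right) = \left(-423 - 153\right) 97 = \left(-576\right) 97 = -55872$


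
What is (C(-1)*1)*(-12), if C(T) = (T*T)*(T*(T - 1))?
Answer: -24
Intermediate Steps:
C(T) = T**3*(-1 + T) (C(T) = T**2*(T*(-1 + T)) = T**3*(-1 + T))
(C(-1)*1)*(-12) = (((-1)**3*(-1 - 1))*1)*(-12) = (-1*(-2)*1)*(-12) = (2*1)*(-12) = 2*(-12) = -24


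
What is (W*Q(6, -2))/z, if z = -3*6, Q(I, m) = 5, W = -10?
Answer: 25/9 ≈ 2.7778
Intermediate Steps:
z = -18
(W*Q(6, -2))/z = -10*5/(-18) = -50*(-1/18) = 25/9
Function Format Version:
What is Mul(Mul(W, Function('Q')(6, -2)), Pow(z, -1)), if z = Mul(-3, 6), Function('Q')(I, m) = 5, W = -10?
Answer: Rational(25, 9) ≈ 2.7778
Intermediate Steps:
z = -18
Mul(Mul(W, Function('Q')(6, -2)), Pow(z, -1)) = Mul(Mul(-10, 5), Pow(-18, -1)) = Mul(-50, Rational(-1, 18)) = Rational(25, 9)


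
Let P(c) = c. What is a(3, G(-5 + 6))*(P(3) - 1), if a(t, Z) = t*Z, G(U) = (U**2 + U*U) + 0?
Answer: 12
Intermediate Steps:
G(U) = 2*U**2 (G(U) = (U**2 + U**2) + 0 = 2*U**2 + 0 = 2*U**2)
a(t, Z) = Z*t
a(3, G(-5 + 6))*(P(3) - 1) = ((2*(-5 + 6)**2)*3)*(3 - 1) = ((2*1**2)*3)*2 = ((2*1)*3)*2 = (2*3)*2 = 6*2 = 12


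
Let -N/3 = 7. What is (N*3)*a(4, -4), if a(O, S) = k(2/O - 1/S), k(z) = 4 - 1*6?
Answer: 126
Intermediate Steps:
N = -21 (N = -3*7 = -21)
k(z) = -2 (k(z) = 4 - 6 = -2)
a(O, S) = -2
(N*3)*a(4, -4) = -21*3*(-2) = -63*(-2) = 126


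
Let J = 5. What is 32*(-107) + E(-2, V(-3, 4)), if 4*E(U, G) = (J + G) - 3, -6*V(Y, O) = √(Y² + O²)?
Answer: -82169/24 ≈ -3423.7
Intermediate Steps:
V(Y, O) = -√(O² + Y²)/6 (V(Y, O) = -√(Y² + O²)/6 = -√(O² + Y²)/6)
E(U, G) = ½ + G/4 (E(U, G) = ((5 + G) - 3)/4 = (2 + G)/4 = ½ + G/4)
32*(-107) + E(-2, V(-3, 4)) = 32*(-107) + (½ + (-√(4² + (-3)²)/6)/4) = -3424 + (½ + (-√(16 + 9)/6)/4) = -3424 + (½ + (-√25/6)/4) = -3424 + (½ + (-⅙*5)/4) = -3424 + (½ + (¼)*(-⅚)) = -3424 + (½ - 5/24) = -3424 + 7/24 = -82169/24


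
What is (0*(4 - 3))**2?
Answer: 0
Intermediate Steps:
(0*(4 - 3))**2 = (0*1)**2 = 0**2 = 0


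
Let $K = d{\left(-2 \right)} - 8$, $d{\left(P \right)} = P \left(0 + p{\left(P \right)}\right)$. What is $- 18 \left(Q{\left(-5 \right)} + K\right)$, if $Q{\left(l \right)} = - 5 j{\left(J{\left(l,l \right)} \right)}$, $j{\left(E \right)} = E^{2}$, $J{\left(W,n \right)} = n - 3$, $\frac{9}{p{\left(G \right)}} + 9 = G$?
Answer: $\frac{64620}{11} \approx 5874.5$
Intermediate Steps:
$p{\left(G \right)} = \frac{9}{-9 + G}$
$J{\left(W,n \right)} = -3 + n$
$d{\left(P \right)} = \frac{9 P}{-9 + P}$ ($d{\left(P \right)} = P \left(0 + \frac{9}{-9 + P}\right) = P \frac{9}{-9 + P} = \frac{9 P}{-9 + P}$)
$Q{\left(l \right)} = - 5 \left(-3 + l\right)^{2}$
$K = - \frac{70}{11}$ ($K = 9 \left(-2\right) \frac{1}{-9 - 2} - 8 = 9 \left(-2\right) \frac{1}{-11} - 8 = 9 \left(-2\right) \left(- \frac{1}{11}\right) - 8 = \frac{18}{11} - 8 = - \frac{70}{11} \approx -6.3636$)
$- 18 \left(Q{\left(-5 \right)} + K\right) = - 18 \left(- 5 \left(-3 - 5\right)^{2} - \frac{70}{11}\right) = - 18 \left(- 5 \left(-8\right)^{2} - \frac{70}{11}\right) = - 18 \left(\left(-5\right) 64 - \frac{70}{11}\right) = - 18 \left(-320 - \frac{70}{11}\right) = \left(-18\right) \left(- \frac{3590}{11}\right) = \frac{64620}{11}$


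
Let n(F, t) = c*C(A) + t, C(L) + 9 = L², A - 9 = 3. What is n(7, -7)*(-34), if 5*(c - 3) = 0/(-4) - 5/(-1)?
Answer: -18122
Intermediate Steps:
A = 12 (A = 9 + 3 = 12)
c = 4 (c = 3 + (0/(-4) - 5/(-1))/5 = 3 + (0*(-¼) - 5*(-1))/5 = 3 + (0 + 5)/5 = 3 + (⅕)*5 = 3 + 1 = 4)
C(L) = -9 + L²
n(F, t) = 540 + t (n(F, t) = 4*(-9 + 12²) + t = 4*(-9 + 144) + t = 4*135 + t = 540 + t)
n(7, -7)*(-34) = (540 - 7)*(-34) = 533*(-34) = -18122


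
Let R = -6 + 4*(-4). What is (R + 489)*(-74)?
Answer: -34558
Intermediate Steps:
R = -22 (R = -6 - 16 = -22)
(R + 489)*(-74) = (-22 + 489)*(-74) = 467*(-74) = -34558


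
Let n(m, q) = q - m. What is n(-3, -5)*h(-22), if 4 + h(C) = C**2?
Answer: -960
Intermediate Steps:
h(C) = -4 + C**2
n(-3, -5)*h(-22) = (-5 - 1*(-3))*(-4 + (-22)**2) = (-5 + 3)*(-4 + 484) = -2*480 = -960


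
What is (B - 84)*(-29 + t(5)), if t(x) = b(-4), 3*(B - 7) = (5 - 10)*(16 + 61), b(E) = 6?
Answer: 14168/3 ≈ 4722.7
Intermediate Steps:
B = -364/3 (B = 7 + ((5 - 10)*(16 + 61))/3 = 7 + (-5*77)/3 = 7 + (1/3)*(-385) = 7 - 385/3 = -364/3 ≈ -121.33)
t(x) = 6
(B - 84)*(-29 + t(5)) = (-364/3 - 84)*(-29 + 6) = -616/3*(-23) = 14168/3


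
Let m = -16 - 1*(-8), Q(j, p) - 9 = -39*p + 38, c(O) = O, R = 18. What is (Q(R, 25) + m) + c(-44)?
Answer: -980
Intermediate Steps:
Q(j, p) = 47 - 39*p (Q(j, p) = 9 + (-39*p + 38) = 9 + (38 - 39*p) = 47 - 39*p)
m = -8 (m = -16 + 8 = -8)
(Q(R, 25) + m) + c(-44) = ((47 - 39*25) - 8) - 44 = ((47 - 975) - 8) - 44 = (-928 - 8) - 44 = -936 - 44 = -980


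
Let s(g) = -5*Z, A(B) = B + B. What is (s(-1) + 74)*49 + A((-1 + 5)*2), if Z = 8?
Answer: 1682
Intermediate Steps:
A(B) = 2*B
s(g) = -40 (s(g) = -5*8 = -40)
(s(-1) + 74)*49 + A((-1 + 5)*2) = (-40 + 74)*49 + 2*((-1 + 5)*2) = 34*49 + 2*(4*2) = 1666 + 2*8 = 1666 + 16 = 1682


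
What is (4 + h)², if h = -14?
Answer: 100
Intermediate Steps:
(4 + h)² = (4 - 14)² = (-10)² = 100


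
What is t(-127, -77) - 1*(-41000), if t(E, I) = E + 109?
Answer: 40982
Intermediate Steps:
t(E, I) = 109 + E
t(-127, -77) - 1*(-41000) = (109 - 127) - 1*(-41000) = -18 + 41000 = 40982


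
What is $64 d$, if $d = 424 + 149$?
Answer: $36672$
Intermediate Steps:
$d = 573$
$64 d = 64 \cdot 573 = 36672$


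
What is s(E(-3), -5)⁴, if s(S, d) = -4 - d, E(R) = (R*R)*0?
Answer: 1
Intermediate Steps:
E(R) = 0 (E(R) = R²*0 = 0)
s(E(-3), -5)⁴ = (-4 - 1*(-5))⁴ = (-4 + 5)⁴ = 1⁴ = 1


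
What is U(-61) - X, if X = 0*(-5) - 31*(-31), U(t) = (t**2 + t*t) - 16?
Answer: 6465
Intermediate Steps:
U(t) = -16 + 2*t**2 (U(t) = (t**2 + t**2) - 16 = 2*t**2 - 16 = -16 + 2*t**2)
X = 961 (X = 0 + 961 = 961)
U(-61) - X = (-16 + 2*(-61)**2) - 1*961 = (-16 + 2*3721) - 961 = (-16 + 7442) - 961 = 7426 - 961 = 6465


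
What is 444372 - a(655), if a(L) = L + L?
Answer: 443062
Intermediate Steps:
a(L) = 2*L
444372 - a(655) = 444372 - 2*655 = 444372 - 1*1310 = 444372 - 1310 = 443062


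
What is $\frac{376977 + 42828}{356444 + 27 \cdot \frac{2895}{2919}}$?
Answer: $\frac{408470265}{346846067} \approx 1.1777$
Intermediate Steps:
$\frac{376977 + 42828}{356444 + 27 \cdot \frac{2895}{2919}} = \frac{419805}{356444 + 27 \cdot 2895 \cdot \frac{1}{2919}} = \frac{419805}{356444 + 27 \cdot \frac{965}{973}} = \frac{419805}{356444 + \frac{26055}{973}} = \frac{419805}{\frac{346846067}{973}} = 419805 \cdot \frac{973}{346846067} = \frac{408470265}{346846067}$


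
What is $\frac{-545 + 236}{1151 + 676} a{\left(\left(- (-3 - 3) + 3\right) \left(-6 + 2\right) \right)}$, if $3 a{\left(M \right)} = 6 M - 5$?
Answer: $\frac{22763}{1827} \approx 12.459$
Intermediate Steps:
$a{\left(M \right)} = - \frac{5}{3} + 2 M$ ($a{\left(M \right)} = \frac{6 M - 5}{3} = \frac{-5 + 6 M}{3} = - \frac{5}{3} + 2 M$)
$\frac{-545 + 236}{1151 + 676} a{\left(\left(- (-3 - 3) + 3\right) \left(-6 + 2\right) \right)} = \frac{-545 + 236}{1151 + 676} \left(- \frac{5}{3} + 2 \left(- (-3 - 3) + 3\right) \left(-6 + 2\right)\right) = - \frac{309}{1827} \left(- \frac{5}{3} + 2 \left(\left(-1\right) \left(-6\right) + 3\right) \left(-4\right)\right) = \left(-309\right) \frac{1}{1827} \left(- \frac{5}{3} + 2 \left(6 + 3\right) \left(-4\right)\right) = - \frac{103 \left(- \frac{5}{3} + 2 \cdot 9 \left(-4\right)\right)}{609} = - \frac{103 \left(- \frac{5}{3} + 2 \left(-36\right)\right)}{609} = - \frac{103 \left(- \frac{5}{3} - 72\right)}{609} = \left(- \frac{103}{609}\right) \left(- \frac{221}{3}\right) = \frac{22763}{1827}$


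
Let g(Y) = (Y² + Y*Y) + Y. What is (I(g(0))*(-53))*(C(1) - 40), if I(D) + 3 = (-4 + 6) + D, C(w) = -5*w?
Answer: -2385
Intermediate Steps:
g(Y) = Y + 2*Y² (g(Y) = (Y² + Y²) + Y = 2*Y² + Y = Y + 2*Y²)
I(D) = -1 + D (I(D) = -3 + ((-4 + 6) + D) = -3 + (2 + D) = -1 + D)
(I(g(0))*(-53))*(C(1) - 40) = ((-1 + 0*(1 + 2*0))*(-53))*(-5*1 - 40) = ((-1 + 0*(1 + 0))*(-53))*(-5 - 40) = ((-1 + 0*1)*(-53))*(-45) = ((-1 + 0)*(-53))*(-45) = -1*(-53)*(-45) = 53*(-45) = -2385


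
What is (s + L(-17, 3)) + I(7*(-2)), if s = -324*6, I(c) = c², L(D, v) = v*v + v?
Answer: -1736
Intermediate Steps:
L(D, v) = v + v² (L(D, v) = v² + v = v + v²)
s = -1944
(s + L(-17, 3)) + I(7*(-2)) = (-1944 + 3*(1 + 3)) + (7*(-2))² = (-1944 + 3*4) + (-14)² = (-1944 + 12) + 196 = -1932 + 196 = -1736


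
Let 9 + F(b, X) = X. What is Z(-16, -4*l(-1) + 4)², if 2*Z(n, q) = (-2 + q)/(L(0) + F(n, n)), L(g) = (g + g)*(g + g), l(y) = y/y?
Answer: 1/625 ≈ 0.0016000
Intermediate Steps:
l(y) = 1
F(b, X) = -9 + X
L(g) = 4*g² (L(g) = (2*g)*(2*g) = 4*g²)
Z(n, q) = (-2 + q)/(2*(-9 + n)) (Z(n, q) = ((-2 + q)/(4*0² + (-9 + n)))/2 = ((-2 + q)/(4*0 + (-9 + n)))/2 = ((-2 + q)/(0 + (-9 + n)))/2 = ((-2 + q)/(-9 + n))/2 = (-2 + q)/(2*(-9 + n)))
Z(-16, -4*l(-1) + 4)² = ((-2 + (-4*1 + 4))/(2*(-9 - 16)))² = ((½)*(-2 + (-4 + 4))/(-25))² = ((½)*(-1/25)*(-2 + 0))² = ((½)*(-1/25)*(-2))² = (1/25)² = 1/625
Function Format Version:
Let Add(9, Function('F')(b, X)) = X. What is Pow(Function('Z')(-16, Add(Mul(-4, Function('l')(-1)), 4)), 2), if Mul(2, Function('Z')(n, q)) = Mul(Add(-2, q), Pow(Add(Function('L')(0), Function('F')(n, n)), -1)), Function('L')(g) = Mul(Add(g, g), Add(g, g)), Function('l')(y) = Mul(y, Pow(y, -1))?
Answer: Rational(1, 625) ≈ 0.0016000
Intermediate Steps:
Function('l')(y) = 1
Function('F')(b, X) = Add(-9, X)
Function('L')(g) = Mul(4, Pow(g, 2)) (Function('L')(g) = Mul(Mul(2, g), Mul(2, g)) = Mul(4, Pow(g, 2)))
Function('Z')(n, q) = Mul(Rational(1, 2), Pow(Add(-9, n), -1), Add(-2, q)) (Function('Z')(n, q) = Mul(Rational(1, 2), Mul(Add(-2, q), Pow(Add(Mul(4, Pow(0, 2)), Add(-9, n)), -1))) = Mul(Rational(1, 2), Mul(Add(-2, q), Pow(Add(Mul(4, 0), Add(-9, n)), -1))) = Mul(Rational(1, 2), Mul(Add(-2, q), Pow(Add(0, Add(-9, n)), -1))) = Mul(Rational(1, 2), Mul(Add(-2, q), Pow(Add(-9, n), -1))) = Mul(Rational(1, 2), Mul(Pow(Add(-9, n), -1), Add(-2, q))) = Mul(Rational(1, 2), Pow(Add(-9, n), -1), Add(-2, q)))
Pow(Function('Z')(-16, Add(Mul(-4, Function('l')(-1)), 4)), 2) = Pow(Mul(Rational(1, 2), Pow(Add(-9, -16), -1), Add(-2, Add(Mul(-4, 1), 4))), 2) = Pow(Mul(Rational(1, 2), Pow(-25, -1), Add(-2, Add(-4, 4))), 2) = Pow(Mul(Rational(1, 2), Rational(-1, 25), Add(-2, 0)), 2) = Pow(Mul(Rational(1, 2), Rational(-1, 25), -2), 2) = Pow(Rational(1, 25), 2) = Rational(1, 625)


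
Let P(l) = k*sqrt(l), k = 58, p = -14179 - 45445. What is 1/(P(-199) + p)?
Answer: -514/30652507 - I*sqrt(199)/61305014 ≈ -1.6769e-5 - 2.3011e-7*I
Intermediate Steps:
p = -59624
P(l) = 58*sqrt(l)
1/(P(-199) + p) = 1/(58*sqrt(-199) - 59624) = 1/(58*(I*sqrt(199)) - 59624) = 1/(58*I*sqrt(199) - 59624) = 1/(-59624 + 58*I*sqrt(199))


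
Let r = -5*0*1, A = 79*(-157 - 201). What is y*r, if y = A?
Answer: 0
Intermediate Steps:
A = -28282 (A = 79*(-358) = -28282)
r = 0 (r = 0*1 = 0)
y = -28282
y*r = -28282*0 = 0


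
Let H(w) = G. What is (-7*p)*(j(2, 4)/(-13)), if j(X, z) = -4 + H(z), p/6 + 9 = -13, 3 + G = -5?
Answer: 11088/13 ≈ 852.92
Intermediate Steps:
G = -8 (G = -3 - 5 = -8)
H(w) = -8
p = -132 (p = -54 + 6*(-13) = -54 - 78 = -132)
j(X, z) = -12 (j(X, z) = -4 - 8 = -12)
(-7*p)*(j(2, 4)/(-13)) = (-7*(-132))*(-12/(-13)) = 924*(-12*(-1/13)) = 924*(12/13) = 11088/13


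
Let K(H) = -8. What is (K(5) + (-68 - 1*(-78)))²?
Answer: 4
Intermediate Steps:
(K(5) + (-68 - 1*(-78)))² = (-8 + (-68 - 1*(-78)))² = (-8 + (-68 + 78))² = (-8 + 10)² = 2² = 4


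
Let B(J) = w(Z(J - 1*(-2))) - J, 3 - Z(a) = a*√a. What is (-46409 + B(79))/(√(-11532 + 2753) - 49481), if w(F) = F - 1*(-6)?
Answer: 583974762/612094535 + 11802*I*√8779/612094535 ≈ 0.95406 + 0.0018066*I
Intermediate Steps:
Z(a) = 3 - a^(3/2) (Z(a) = 3 - a*√a = 3 - a^(3/2))
w(F) = 6 + F (w(F) = F + 6 = 6 + F)
B(J) = 9 - J - (2 + J)^(3/2) (B(J) = (6 + (3 - (J - 1*(-2))^(3/2))) - J = (6 + (3 - (J + 2)^(3/2))) - J = (6 + (3 - (2 + J)^(3/2))) - J = (9 - (2 + J)^(3/2)) - J = 9 - J - (2 + J)^(3/2))
(-46409 + B(79))/(√(-11532 + 2753) - 49481) = (-46409 + (9 - 1*79 - (2 + 79)^(3/2)))/(√(-11532 + 2753) - 49481) = (-46409 + (9 - 79 - 81^(3/2)))/(√(-8779) - 49481) = (-46409 + (9 - 79 - 1*729))/(I*√8779 - 49481) = (-46409 + (9 - 79 - 729))/(-49481 + I*√8779) = (-46409 - 799)/(-49481 + I*√8779) = -47208/(-49481 + I*√8779)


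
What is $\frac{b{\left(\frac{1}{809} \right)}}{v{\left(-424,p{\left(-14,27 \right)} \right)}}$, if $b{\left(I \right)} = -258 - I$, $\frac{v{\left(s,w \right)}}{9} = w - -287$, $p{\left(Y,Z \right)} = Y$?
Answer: $- \frac{208723}{1987713} \approx -0.10501$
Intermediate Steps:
$v{\left(s,w \right)} = 2583 + 9 w$ ($v{\left(s,w \right)} = 9 \left(w - -287\right) = 9 \left(w + 287\right) = 9 \left(287 + w\right) = 2583 + 9 w$)
$\frac{b{\left(\frac{1}{809} \right)}}{v{\left(-424,p{\left(-14,27 \right)} \right)}} = \frac{-258 - \frac{1}{809}}{2583 + 9 \left(-14\right)} = \frac{-258 - \frac{1}{809}}{2583 - 126} = \frac{-258 - \frac{1}{809}}{2457} = \left(- \frac{208723}{809}\right) \frac{1}{2457} = - \frac{208723}{1987713}$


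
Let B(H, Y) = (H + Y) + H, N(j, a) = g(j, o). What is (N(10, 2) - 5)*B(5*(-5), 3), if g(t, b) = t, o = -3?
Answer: -235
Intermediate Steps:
N(j, a) = j
B(H, Y) = Y + 2*H
(N(10, 2) - 5)*B(5*(-5), 3) = (10 - 5)*(3 + 2*(5*(-5))) = 5*(3 + 2*(-25)) = 5*(3 - 50) = 5*(-47) = -235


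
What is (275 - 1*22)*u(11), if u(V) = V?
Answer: 2783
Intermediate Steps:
(275 - 1*22)*u(11) = (275 - 1*22)*11 = (275 - 22)*11 = 253*11 = 2783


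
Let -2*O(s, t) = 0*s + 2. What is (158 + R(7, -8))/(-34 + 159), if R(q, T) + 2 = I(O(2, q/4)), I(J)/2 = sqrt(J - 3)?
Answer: 156/125 + 4*I/125 ≈ 1.248 + 0.032*I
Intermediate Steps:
O(s, t) = -1 (O(s, t) = -(0*s + 2)/2 = -(0 + 2)/2 = -1/2*2 = -1)
I(J) = 2*sqrt(-3 + J) (I(J) = 2*sqrt(J - 3) = 2*sqrt(-3 + J))
R(q, T) = -2 + 4*I (R(q, T) = -2 + 2*sqrt(-3 - 1) = -2 + 2*sqrt(-4) = -2 + 2*(2*I) = -2 + 4*I)
(158 + R(7, -8))/(-34 + 159) = (158 + (-2 + 4*I))/(-34 + 159) = (156 + 4*I)/125 = 156/125 + 4*I/125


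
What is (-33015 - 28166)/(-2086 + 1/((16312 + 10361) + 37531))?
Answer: 3928064924/133929543 ≈ 29.329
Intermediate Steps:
(-33015 - 28166)/(-2086 + 1/((16312 + 10361) + 37531)) = -61181/(-2086 + 1/(26673 + 37531)) = -61181/(-2086 + 1/64204) = -61181/(-133929543/64204) = -61181*(-64204/133929543) = 3928064924/133929543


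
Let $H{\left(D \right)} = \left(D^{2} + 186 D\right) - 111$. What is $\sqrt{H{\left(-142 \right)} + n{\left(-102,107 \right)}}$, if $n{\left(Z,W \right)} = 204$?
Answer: $i \sqrt{6155} \approx 78.454 i$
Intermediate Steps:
$H{\left(D \right)} = -111 + D^{2} + 186 D$
$\sqrt{H{\left(-142 \right)} + n{\left(-102,107 \right)}} = \sqrt{\left(-111 + \left(-142\right)^{2} + 186 \left(-142\right)\right) + 204} = \sqrt{\left(-111 + 20164 - 26412\right) + 204} = \sqrt{-6359 + 204} = \sqrt{-6155} = i \sqrt{6155}$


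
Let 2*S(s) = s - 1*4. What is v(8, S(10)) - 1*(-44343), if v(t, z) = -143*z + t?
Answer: 43922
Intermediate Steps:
S(s) = -2 + s/2 (S(s) = (s - 1*4)/2 = (s - 4)/2 = (-4 + s)/2 = -2 + s/2)
v(t, z) = t - 143*z
v(8, S(10)) - 1*(-44343) = (8 - 143*(-2 + (½)*10)) - 1*(-44343) = (8 - 143*(-2 + 5)) + 44343 = (8 - 143*3) + 44343 = (8 - 429) + 44343 = -421 + 44343 = 43922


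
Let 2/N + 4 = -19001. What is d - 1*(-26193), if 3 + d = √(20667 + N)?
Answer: 26190 + √7464714208665/19005 ≈ 26334.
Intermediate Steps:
N = -2/19005 (N = 2/(-4 - 19001) = 2/(-19005) = 2*(-1/19005) = -2/19005 ≈ -0.00010524)
d = -3 + √7464714208665/19005 (d = -3 + √(20667 - 2/19005) = -3 + √(392776333/19005) = -3 + √7464714208665/19005 ≈ 140.76)
d - 1*(-26193) = (-3 + √7464714208665/19005) - 1*(-26193) = (-3 + √7464714208665/19005) + 26193 = 26190 + √7464714208665/19005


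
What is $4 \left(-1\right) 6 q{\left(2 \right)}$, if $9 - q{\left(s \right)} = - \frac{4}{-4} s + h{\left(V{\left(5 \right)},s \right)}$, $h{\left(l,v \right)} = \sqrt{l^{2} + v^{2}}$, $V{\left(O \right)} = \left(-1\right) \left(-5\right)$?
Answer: $-168 + 24 \sqrt{29} \approx -38.756$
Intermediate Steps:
$V{\left(O \right)} = 5$
$q{\left(s \right)} = 9 - s - \sqrt{25 + s^{2}}$ ($q{\left(s \right)} = 9 - \left(- \frac{4}{-4} s + \sqrt{5^{2} + s^{2}}\right) = 9 - \left(\left(-4\right) \left(- \frac{1}{4}\right) s + \sqrt{25 + s^{2}}\right) = 9 - \left(1 s + \sqrt{25 + s^{2}}\right) = 9 - \left(s + \sqrt{25 + s^{2}}\right) = 9 - s - \sqrt{25 + s^{2}}$)
$4 \left(-1\right) 6 q{\left(2 \right)} = 4 \left(-1\right) 6 \left(9 - 2 - \sqrt{25 + 2^{2}}\right) = \left(-4\right) 6 \left(9 - 2 - \sqrt{25 + 4}\right) = - 24 \left(9 - 2 - \sqrt{29}\right) = - 24 \left(7 - \sqrt{29}\right) = -168 + 24 \sqrt{29}$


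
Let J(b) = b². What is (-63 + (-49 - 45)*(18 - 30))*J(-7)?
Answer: 52185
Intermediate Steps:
(-63 + (-49 - 45)*(18 - 30))*J(-7) = (-63 + (-49 - 45)*(18 - 30))*(-7)² = (-63 - 94*(-12))*49 = (-63 + 1128)*49 = 1065*49 = 52185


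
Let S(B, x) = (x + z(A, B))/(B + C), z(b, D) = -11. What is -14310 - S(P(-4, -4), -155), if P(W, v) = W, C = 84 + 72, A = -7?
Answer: -1087477/76 ≈ -14309.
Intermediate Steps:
C = 156
S(B, x) = (-11 + x)/(156 + B) (S(B, x) = (x - 11)/(B + 156) = (-11 + x)/(156 + B))
-14310 - S(P(-4, -4), -155) = -14310 - (-11 - 155)/(156 - 4) = -14310 - (-166)/152 = -14310 - 1*(-83/76) = -14310 + 83/76 = -1087477/76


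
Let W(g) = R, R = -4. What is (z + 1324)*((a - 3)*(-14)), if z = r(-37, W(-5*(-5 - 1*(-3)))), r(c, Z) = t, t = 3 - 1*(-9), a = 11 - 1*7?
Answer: -18704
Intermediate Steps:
a = 4 (a = 11 - 7 = 4)
t = 12 (t = 3 + 9 = 12)
W(g) = -4
r(c, Z) = 12
z = 12
(z + 1324)*((a - 3)*(-14)) = (12 + 1324)*((4 - 3)*(-14)) = 1336*(1*(-14)) = 1336*(-14) = -18704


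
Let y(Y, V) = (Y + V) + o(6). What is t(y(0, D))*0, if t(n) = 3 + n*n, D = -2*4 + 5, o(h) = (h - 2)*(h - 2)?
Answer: 0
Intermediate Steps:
o(h) = (-2 + h)² (o(h) = (-2 + h)*(-2 + h) = (-2 + h)²)
D = -3 (D = -8 + 5 = -3)
y(Y, V) = 16 + V + Y (y(Y, V) = (Y + V) + (-2 + 6)² = (V + Y) + 4² = (V + Y) + 16 = 16 + V + Y)
t(n) = 3 + n²
t(y(0, D))*0 = (3 + (16 - 3 + 0)²)*0 = (3 + 13²)*0 = (3 + 169)*0 = 172*0 = 0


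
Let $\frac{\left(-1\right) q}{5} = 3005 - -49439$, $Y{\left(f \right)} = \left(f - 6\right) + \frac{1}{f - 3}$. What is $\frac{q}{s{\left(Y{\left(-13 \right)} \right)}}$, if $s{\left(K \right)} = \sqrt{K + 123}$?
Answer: $- \frac{1048880 \sqrt{1663}}{1663} \approx -25721.0$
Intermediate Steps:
$Y{\left(f \right)} = -6 + f + \frac{1}{-3 + f}$ ($Y{\left(f \right)} = \left(-6 + f\right) + \frac{1}{-3 + f} = -6 + f + \frac{1}{-3 + f}$)
$s{\left(K \right)} = \sqrt{123 + K}$
$q = -262220$ ($q = - 5 \left(3005 - -49439\right) = - 5 \left(3005 + 49439\right) = \left(-5\right) 52444 = -262220$)
$\frac{q}{s{\left(Y{\left(-13 \right)} \right)}} = - \frac{262220}{\sqrt{123 + \frac{19 + \left(-13\right)^{2} - -117}{-3 - 13}}} = - \frac{262220}{\sqrt{123 + \frac{19 + 169 + 117}{-16}}} = - \frac{262220}{\sqrt{123 - \frac{305}{16}}} = - \frac{262220}{\sqrt{\frac{1663}{16}}} = - \frac{262220}{\frac{1}{4} \sqrt{1663}} = - 262220 \frac{4 \sqrt{1663}}{1663} = - \frac{1048880 \sqrt{1663}}{1663}$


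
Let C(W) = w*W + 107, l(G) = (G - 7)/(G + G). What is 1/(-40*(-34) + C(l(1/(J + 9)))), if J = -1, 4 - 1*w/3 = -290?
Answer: -1/22788 ≈ -4.3883e-5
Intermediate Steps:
w = 882 (w = 12 - 3*(-290) = 12 + 870 = 882)
l(G) = (-7 + G)/(2*G) (l(G) = (-7 + G)/((2*G)) = (-7 + G)*(1/(2*G)) = (-7 + G)/(2*G))
C(W) = 107 + 882*W (C(W) = 882*W + 107 = 107 + 882*W)
1/(-40*(-34) + C(l(1/(J + 9)))) = 1/(-40*(-34) + (107 + 882*((-7 + 1/(-1 + 9))/(2*(1/(-1 + 9)))))) = 1/(1360 + (107 + 882*((-7 + 1/8)/(2*(1/8))))) = 1/(1360 + (107 + 882*((1/2)*8*(-55/8)))) = 1/(1360 + (107 + 882*(-55/2))) = 1/(1360 + (107 - 24255)) = 1/(1360 - 24148) = 1/(-22788) = -1/22788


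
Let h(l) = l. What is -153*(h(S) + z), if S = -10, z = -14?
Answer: 3672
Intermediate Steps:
-153*(h(S) + z) = -153*(-10 - 14) = -153*(-24) = 3672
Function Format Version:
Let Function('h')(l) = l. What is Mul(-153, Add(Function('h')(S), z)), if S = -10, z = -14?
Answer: 3672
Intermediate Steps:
Mul(-153, Add(Function('h')(S), z)) = Mul(-153, Add(-10, -14)) = Mul(-153, -24) = 3672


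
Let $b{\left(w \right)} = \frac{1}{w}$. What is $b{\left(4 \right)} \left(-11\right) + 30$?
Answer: $\frac{109}{4} \approx 27.25$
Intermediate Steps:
$b{\left(4 \right)} \left(-11\right) + 30 = \frac{1}{4} \left(-11\right) + 30 = - \frac{11}{4} + 30 = \frac{109}{4}$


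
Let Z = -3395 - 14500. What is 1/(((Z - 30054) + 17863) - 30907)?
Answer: -1/60993 ≈ -1.6395e-5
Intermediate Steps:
Z = -17895
1/(((Z - 30054) + 17863) - 30907) = 1/(((-17895 - 30054) + 17863) - 30907) = 1/((-47949 + 17863) - 30907) = 1/(-30086 - 30907) = 1/(-60993) = -1/60993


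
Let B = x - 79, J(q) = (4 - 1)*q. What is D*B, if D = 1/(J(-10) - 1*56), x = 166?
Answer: -87/86 ≈ -1.0116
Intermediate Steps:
J(q) = 3*q
B = 87 (B = 166 - 79 = 87)
D = -1/86 (D = 1/(3*(-10) - 1*56) = 1/(-30 - 56) = 1/(-86) = -1/86 ≈ -0.011628)
D*B = -1/86*87 = -87/86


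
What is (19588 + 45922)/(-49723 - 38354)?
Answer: -65510/88077 ≈ -0.74378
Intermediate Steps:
(19588 + 45922)/(-49723 - 38354) = 65510/(-88077) = 65510*(-1/88077) = -65510/88077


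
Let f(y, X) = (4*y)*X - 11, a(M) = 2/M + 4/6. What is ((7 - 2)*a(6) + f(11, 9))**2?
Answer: 152100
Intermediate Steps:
a(M) = 2/3 + 2/M (a(M) = 2/M + 4*(1/6) = 2/M + 2/3 = 2/3 + 2/M)
f(y, X) = -11 + 4*X*y (f(y, X) = 4*X*y - 11 = -11 + 4*X*y)
((7 - 2)*a(6) + f(11, 9))**2 = ((7 - 2)*(2/3 + 2/6) + (-11 + 4*9*11))**2 = (5*(2/3 + 2*(1/6)) + (-11 + 396))**2 = (5*(2/3 + 1/3) + 385)**2 = (5*1 + 385)**2 = (5 + 385)**2 = 390**2 = 152100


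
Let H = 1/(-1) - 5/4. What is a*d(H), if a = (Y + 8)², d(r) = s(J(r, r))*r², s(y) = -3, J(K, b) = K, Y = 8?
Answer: -3888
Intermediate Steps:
H = -9/4 (H = 1*(-1) - 5*¼ = -1 - 5/4 = -9/4 ≈ -2.2500)
d(r) = -3*r²
a = 256 (a = (8 + 8)² = 16² = 256)
a*d(H) = 256*(-3*(-9/4)²) = 256*(-3*81/16) = 256*(-243/16) = -3888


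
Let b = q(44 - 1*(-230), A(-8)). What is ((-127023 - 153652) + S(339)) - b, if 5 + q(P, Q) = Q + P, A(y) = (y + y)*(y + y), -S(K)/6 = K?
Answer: -283234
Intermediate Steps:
S(K) = -6*K
A(y) = 4*y² (A(y) = (2*y)*(2*y) = 4*y²)
q(P, Q) = -5 + P + Q (q(P, Q) = -5 + (Q + P) = -5 + (P + Q) = -5 + P + Q)
b = 525 (b = -5 + (44 - 1*(-230)) + 4*(-8)² = -5 + (44 + 230) + 4*64 = -5 + 274 + 256 = 525)
((-127023 - 153652) + S(339)) - b = ((-127023 - 153652) - 6*339) - 1*525 = (-280675 - 2034) - 525 = -282709 - 525 = -283234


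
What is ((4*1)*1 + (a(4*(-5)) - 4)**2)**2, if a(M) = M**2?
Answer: 24592512400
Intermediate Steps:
((4*1)*1 + (a(4*(-5)) - 4)**2)**2 = ((4*1)*1 + ((4*(-5))**2 - 4)**2)**2 = (4*1 + ((-20)**2 - 4)**2)**2 = (4 + (400 - 4)**2)**2 = (4 + 396**2)**2 = (4 + 156816)**2 = 156820**2 = 24592512400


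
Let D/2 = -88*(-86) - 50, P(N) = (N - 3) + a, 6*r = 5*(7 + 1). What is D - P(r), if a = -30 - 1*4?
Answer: 45199/3 ≈ 15066.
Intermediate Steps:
a = -34 (a = -30 - 4 = -34)
r = 20/3 (r = (5*(7 + 1))/6 = (5*8)/6 = (⅙)*40 = 20/3 ≈ 6.6667)
P(N) = -37 + N (P(N) = (N - 3) - 34 = (-3 + N) - 34 = -37 + N)
D = 15036 (D = 2*(-88*(-86) - 50) = 2*(7568 - 50) = 2*7518 = 15036)
D - P(r) = 15036 - (-37 + 20/3) = 15036 - 1*(-91/3) = 15036 + 91/3 = 45199/3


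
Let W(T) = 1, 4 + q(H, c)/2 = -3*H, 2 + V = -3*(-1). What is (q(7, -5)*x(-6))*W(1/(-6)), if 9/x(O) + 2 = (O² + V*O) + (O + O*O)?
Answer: -225/29 ≈ -7.7586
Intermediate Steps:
V = 1 (V = -2 - 3*(-1) = -2 + 3 = 1)
q(H, c) = -8 - 6*H (q(H, c) = -8 + 2*(-3*H) = -8 - 6*H)
x(O) = 9/(-2 + 2*O + 2*O²) (x(O) = 9/(-2 + ((O² + 1*O) + (O + O*O))) = 9/(-2 + ((O² + O) + (O + O²))) = 9/(-2 + ((O + O²) + (O + O²))) = 9/(-2 + (2*O + 2*O²)) = 9/(-2 + 2*O + 2*O²))
(q(7, -5)*x(-6))*W(1/(-6)) = ((-8 - 6*7)*(9/(2*(-1 - 6 + (-6)²))))*1 = ((-8 - 42)*(9/(2*(-1 - 6 + 36))))*1 = -225/29*1 = -225/29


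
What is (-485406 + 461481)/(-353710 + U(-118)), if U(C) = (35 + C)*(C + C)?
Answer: 7975/111374 ≈ 0.071606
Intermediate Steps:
U(C) = 2*C*(35 + C) (U(C) = (35 + C)*(2*C) = 2*C*(35 + C))
(-485406 + 461481)/(-353710 + U(-118)) = (-485406 + 461481)/(-353710 + 2*(-118)*(35 - 118)) = -23925/(-353710 + 2*(-118)*(-83)) = -23925/(-353710 + 19588) = -23925/(-334122) = -23925*(-1/334122) = 7975/111374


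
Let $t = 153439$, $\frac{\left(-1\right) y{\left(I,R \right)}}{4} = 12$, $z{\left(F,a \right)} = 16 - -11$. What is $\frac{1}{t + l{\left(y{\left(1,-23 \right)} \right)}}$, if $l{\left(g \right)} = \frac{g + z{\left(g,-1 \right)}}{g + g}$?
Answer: $\frac{32}{4910055} \approx 6.5172 \cdot 10^{-6}$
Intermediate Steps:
$z{\left(F,a \right)} = 27$ ($z{\left(F,a \right)} = 16 + 11 = 27$)
$y{\left(I,R \right)} = -48$ ($y{\left(I,R \right)} = \left(-4\right) 12 = -48$)
$l{\left(g \right)} = \frac{27 + g}{2 g}$ ($l{\left(g \right)} = \frac{g + 27}{g + g} = \frac{27 + g}{2 g}$)
$\frac{1}{t + l{\left(y{\left(1,-23 \right)} \right)}} = \frac{1}{153439 + \frac{27 - 48}{2 \left(-48\right)}} = \frac{1}{153439 + \frac{1}{2} \left(- \frac{1}{48}\right) \left(-21\right)} = \frac{1}{153439 + \frac{7}{32}} = \frac{1}{\frac{4910055}{32}} = \frac{32}{4910055}$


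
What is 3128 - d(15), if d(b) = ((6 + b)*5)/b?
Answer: 3121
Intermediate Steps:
d(b) = (30 + 5*b)/b
3128 - d(15) = 3128 - (5 + 30/15) = 3128 - (5 + 30*(1/15)) = 3128 - (5 + 2) = 3128 - 1*7 = 3128 - 7 = 3121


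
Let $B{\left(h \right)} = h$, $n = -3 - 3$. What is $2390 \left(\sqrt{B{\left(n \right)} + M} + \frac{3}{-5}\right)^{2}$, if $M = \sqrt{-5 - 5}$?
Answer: $\frac{478 \left(3 - 5 \sqrt{-6 + i \sqrt{10}}\right)^{2}}{5} \approx -15273.0 + 307.32 i$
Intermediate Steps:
$n = -6$
$M = i \sqrt{10}$ ($M = \sqrt{-10} = i \sqrt{10} \approx 3.1623 i$)
$2390 \left(\sqrt{B{\left(n \right)} + M} + \frac{3}{-5}\right)^{2} = 2390 \left(\sqrt{-6 + i \sqrt{10}} + \frac{3}{-5}\right)^{2} = 2390 \left(\sqrt{-6 + i \sqrt{10}} + 3 \left(- \frac{1}{5}\right)\right)^{2} = 2390 \left(\sqrt{-6 + i \sqrt{10}} - \frac{3}{5}\right)^{2} = 2390 \left(- \frac{3}{5} + \sqrt{-6 + i \sqrt{10}}\right)^{2}$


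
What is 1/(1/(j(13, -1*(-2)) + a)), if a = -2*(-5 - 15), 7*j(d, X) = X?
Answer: 282/7 ≈ 40.286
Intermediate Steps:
j(d, X) = X/7
a = 40 (a = -2*(-20) = 40)
1/(1/(j(13, -1*(-2)) + a)) = 1/(1/((-1*(-2))/7 + 40)) = 1/(1/((⅐)*2 + 40)) = 1/(1/(2/7 + 40)) = 1/(1/(282/7)) = 1/(7/282) = 282/7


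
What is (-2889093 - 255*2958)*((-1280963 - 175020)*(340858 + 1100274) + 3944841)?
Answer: 7644763895137796445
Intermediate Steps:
(-2889093 - 255*2958)*((-1280963 - 175020)*(340858 + 1100274) + 3944841) = (-2889093 - 754290)*(-1455983*1441132 + 3944841) = -3643383*(-2098263692756 + 3944841) = -3643383*(-2098259747915) = 7644763895137796445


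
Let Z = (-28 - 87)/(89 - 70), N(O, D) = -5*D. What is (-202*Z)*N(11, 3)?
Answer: -348450/19 ≈ -18339.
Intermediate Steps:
Z = -115/19 ≈ -6.0526
(-202*Z)*N(11, 3) = (-202*(-115/19))*(-5*3) = (23230/19)*(-15) = -348450/19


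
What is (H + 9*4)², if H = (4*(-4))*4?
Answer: 784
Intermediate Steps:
H = -64 (H = -16*4 = -64)
(H + 9*4)² = (-64 + 9*4)² = (-64 + 36)² = (-28)² = 784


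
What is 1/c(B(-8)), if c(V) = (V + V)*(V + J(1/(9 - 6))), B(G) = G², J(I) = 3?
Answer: 1/8576 ≈ 0.00011660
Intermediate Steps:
c(V) = 2*V*(3 + V) (c(V) = (V + V)*(V + 3) = (2*V)*(3 + V) = 2*V*(3 + V))
1/c(B(-8)) = 1/(2*(-8)²*(3 + (-8)²)) = 1/(2*64*(3 + 64)) = 1/(2*64*67) = 1/8576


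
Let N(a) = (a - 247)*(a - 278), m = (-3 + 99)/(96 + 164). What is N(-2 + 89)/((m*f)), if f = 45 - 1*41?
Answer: 62075/3 ≈ 20692.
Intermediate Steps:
m = 24/65 (m = 96/260 = 96*(1/260) = 24/65 ≈ 0.36923)
f = 4 (f = 45 - 41 = 4)
N(a) = (-278 + a)*(-247 + a) (N(a) = (-247 + a)*(-278 + a) = (-278 + a)*(-247 + a))
N(-2 + 89)/((m*f)) = (68666 + (-2 + 89)² - 525*(-2 + 89))/(((24/65)*4)) = (68666 + 87² - 525*87)/(96/65) = (68666 + 7569 - 45675)*(65/96) = 30560*(65/96) = 62075/3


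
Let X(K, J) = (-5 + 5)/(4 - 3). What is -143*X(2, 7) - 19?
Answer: -19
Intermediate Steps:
X(K, J) = 0 (X(K, J) = 0/1 = 0*1 = 0)
-143*X(2, 7) - 19 = -143*0 - 19 = 0 - 19 = -19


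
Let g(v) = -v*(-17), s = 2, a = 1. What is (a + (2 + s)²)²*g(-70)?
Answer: -343910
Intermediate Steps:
g(v) = 17*v
(a + (2 + s)²)²*g(-70) = (1 + (2 + 2)²)²*(17*(-70)) = (1 + 4²)²*(-1190) = (1 + 16)²*(-1190) = 17²*(-1190) = 289*(-1190) = -343910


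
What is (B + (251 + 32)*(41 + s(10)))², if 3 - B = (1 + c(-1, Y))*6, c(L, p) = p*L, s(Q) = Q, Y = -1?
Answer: 208051776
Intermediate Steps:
c(L, p) = L*p
B = -9 (B = 3 - (1 - 1*(-1))*6 = 3 - (1 + 1)*6 = 3 - 2*6 = 3 - 1*12 = 3 - 12 = -9)
(B + (251 + 32)*(41 + s(10)))² = (-9 + (251 + 32)*(41 + 10))² = (-9 + 283*51)² = (-9 + 14433)² = 14424² = 208051776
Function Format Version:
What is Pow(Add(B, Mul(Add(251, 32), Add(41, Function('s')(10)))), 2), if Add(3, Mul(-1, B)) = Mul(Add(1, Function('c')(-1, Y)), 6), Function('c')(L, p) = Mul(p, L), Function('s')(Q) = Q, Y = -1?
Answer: 208051776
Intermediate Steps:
Function('c')(L, p) = Mul(L, p)
B = -9 (B = Add(3, Mul(-1, Mul(Add(1, Mul(-1, -1)), 6))) = Add(3, Mul(-1, Mul(Add(1, 1), 6))) = Add(3, Mul(-1, Mul(2, 6))) = Add(3, Mul(-1, 12)) = Add(3, -12) = -9)
Pow(Add(B, Mul(Add(251, 32), Add(41, Function('s')(10)))), 2) = Pow(Add(-9, Mul(Add(251, 32), Add(41, 10))), 2) = Pow(Add(-9, Mul(283, 51)), 2) = Pow(Add(-9, 14433), 2) = Pow(14424, 2) = 208051776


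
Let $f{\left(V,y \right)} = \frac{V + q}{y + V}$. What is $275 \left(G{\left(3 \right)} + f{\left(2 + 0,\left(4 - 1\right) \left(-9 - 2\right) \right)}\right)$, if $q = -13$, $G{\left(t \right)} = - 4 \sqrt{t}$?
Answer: $\frac{3025}{31} - 1100 \sqrt{3} \approx -1807.7$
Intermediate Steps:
$f{\left(V,y \right)} = \frac{-13 + V}{V + y}$ ($f{\left(V,y \right)} = \frac{V - 13}{y + V} = \frac{-13 + V}{V + y}$)
$275 \left(G{\left(3 \right)} + f{\left(2 + 0,\left(4 - 1\right) \left(-9 - 2\right) \right)}\right) = 275 \left(- 4 \sqrt{3} + \frac{-13 + \left(2 + 0\right)}{\left(2 + 0\right) + \left(4 - 1\right) \left(-9 - 2\right)}\right) = 275 \left(- 4 \sqrt{3} + \frac{-13 + 2}{2 + 3 \left(-11\right)}\right) = 275 \left(- 4 \sqrt{3} + \frac{1}{2 - 33} \left(-11\right)\right) = 275 \left(- 4 \sqrt{3} + \frac{1}{-31} \left(-11\right)\right) = 275 \left(- 4 \sqrt{3} - - \frac{11}{31}\right) = 275 \left(- 4 \sqrt{3} + \frac{11}{31}\right) = 275 \left(\frac{11}{31} - 4 \sqrt{3}\right) = \frac{3025}{31} - 1100 \sqrt{3}$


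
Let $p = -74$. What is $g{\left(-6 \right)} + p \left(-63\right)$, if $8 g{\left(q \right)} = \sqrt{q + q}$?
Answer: $4662 + \frac{i \sqrt{3}}{4} \approx 4662.0 + 0.43301 i$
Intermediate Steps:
$g{\left(q \right)} = \frac{\sqrt{2} \sqrt{q}}{8}$ ($g{\left(q \right)} = \frac{\sqrt{q + q}}{8} = \frac{\sqrt{2 q}}{8} = \frac{\sqrt{2} \sqrt{q}}{8}$)
$g{\left(-6 \right)} + p \left(-63\right) = \frac{\sqrt{2} \sqrt{-6}}{8} - -4662 = \frac{\sqrt{2} i \sqrt{6}}{8} + 4662 = \frac{i \sqrt{3}}{4} + 4662 = 4662 + \frac{i \sqrt{3}}{4}$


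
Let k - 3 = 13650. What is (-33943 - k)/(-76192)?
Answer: 11899/19048 ≈ 0.62469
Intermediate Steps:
k = 13653 (k = 3 + 13650 = 13653)
(-33943 - k)/(-76192) = (-33943 - 1*13653)/(-76192) = (-33943 - 13653)*(-1/76192) = -47596*(-1/76192) = 11899/19048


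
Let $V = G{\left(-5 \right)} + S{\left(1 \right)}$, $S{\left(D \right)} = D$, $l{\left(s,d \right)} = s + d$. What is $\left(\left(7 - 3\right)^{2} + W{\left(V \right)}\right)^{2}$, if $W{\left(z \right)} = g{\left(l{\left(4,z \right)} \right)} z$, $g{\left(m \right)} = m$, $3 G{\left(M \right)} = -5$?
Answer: $\frac{15376}{81} \approx 189.83$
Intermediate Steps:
$l{\left(s,d \right)} = d + s$
$G{\left(M \right)} = - \frac{5}{3}$ ($G{\left(M \right)} = \frac{1}{3} \left(-5\right) = - \frac{5}{3}$)
$V = - \frac{2}{3}$ ($V = - \frac{5}{3} + 1 = - \frac{2}{3} \approx -0.66667$)
$W{\left(z \right)} = z \left(4 + z\right)$ ($W{\left(z \right)} = \left(z + 4\right) z = \left(4 + z\right) z = z \left(4 + z\right)$)
$\left(\left(7 - 3\right)^{2} + W{\left(V \right)}\right)^{2} = \left(\left(7 - 3\right)^{2} - \frac{2 \left(4 - \frac{2}{3}\right)}{3}\right)^{2} = \left(4^{2} - \frac{20}{9}\right)^{2} = \left(16 - \frac{20}{9}\right)^{2} = \left(\frac{124}{9}\right)^{2} = \frac{15376}{81}$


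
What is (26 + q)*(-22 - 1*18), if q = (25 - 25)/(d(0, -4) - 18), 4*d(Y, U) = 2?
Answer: -1040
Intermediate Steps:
d(Y, U) = ½ (d(Y, U) = (¼)*2 = ½)
q = 0 (q = (25 - 25)/(½ - 18) = 0/(-35/2) = 0*(-2/35) = 0)
(26 + q)*(-22 - 1*18) = (26 + 0)*(-22 - 1*18) = 26*(-22 - 18) = 26*(-40) = -1040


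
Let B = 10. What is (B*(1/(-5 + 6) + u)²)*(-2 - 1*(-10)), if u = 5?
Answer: 2880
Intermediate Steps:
(B*(1/(-5 + 6) + u)²)*(-2 - 1*(-10)) = (10*(1/(-5 + 6) + 5)²)*(-2 - 1*(-10)) = (10*(1/1 + 5)²)*(-2 + 10) = (10*(1 + 5)²)*8 = (10*6²)*8 = (10*36)*8 = 360*8 = 2880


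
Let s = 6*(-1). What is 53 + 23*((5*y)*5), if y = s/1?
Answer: -3397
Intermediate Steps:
s = -6
y = -6 (y = -6/1 = -6*1 = -6)
53 + 23*((5*y)*5) = 53 + 23*((5*(-6))*5) = 53 + 23*(-30*5) = 53 + 23*(-150) = 53 - 3450 = -3397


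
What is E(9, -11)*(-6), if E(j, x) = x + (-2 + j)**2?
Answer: -228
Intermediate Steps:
E(9, -11)*(-6) = (-11 + (-2 + 9)**2)*(-6) = (-11 + 7**2)*(-6) = (-11 + 49)*(-6) = 38*(-6) = -228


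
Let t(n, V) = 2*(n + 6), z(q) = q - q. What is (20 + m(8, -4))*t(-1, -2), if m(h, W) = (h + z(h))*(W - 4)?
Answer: -440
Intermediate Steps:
z(q) = 0
m(h, W) = h*(-4 + W) (m(h, W) = (h + 0)*(W - 4) = h*(-4 + W))
t(n, V) = 12 + 2*n (t(n, V) = 2*(6 + n) = 12 + 2*n)
(20 + m(8, -4))*t(-1, -2) = (20 + 8*(-4 - 4))*(12 + 2*(-1)) = (20 + 8*(-8))*(12 - 2) = (20 - 64)*10 = -44*10 = -440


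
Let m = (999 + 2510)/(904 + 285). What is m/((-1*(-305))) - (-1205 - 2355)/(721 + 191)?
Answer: 5578519/1425570 ≈ 3.9132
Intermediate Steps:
m = 121/41 (m = 3509/1189 = 3509*(1/1189) = 121/41 ≈ 2.9512)
m/((-1*(-305))) - (-1205 - 2355)/(721 + 191) = 121/(41*((-1*(-305)))) - (-1205 - 2355)/(721 + 191) = (121/41)/305 - (-3560)/912 = (121/41)*(1/305) - (-3560)/912 = 121/12505 - 1*(-445/114) = 121/12505 + 445/114 = 5578519/1425570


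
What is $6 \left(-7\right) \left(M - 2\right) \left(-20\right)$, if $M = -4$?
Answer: $-5040$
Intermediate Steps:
$6 \left(-7\right) \left(M - 2\right) \left(-20\right) = 6 \left(-7\right) \left(-4 - 2\right) \left(-20\right) = - 42 \left(-4 - 2\right) \left(-20\right) = \left(-42\right) \left(-6\right) \left(-20\right) = 252 \left(-20\right) = -5040$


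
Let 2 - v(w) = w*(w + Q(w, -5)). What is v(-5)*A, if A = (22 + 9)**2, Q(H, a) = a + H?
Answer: -70153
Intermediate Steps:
Q(H, a) = H + a
v(w) = 2 - w*(-5 + 2*w) (v(w) = 2 - w*(w + (w - 5)) = 2 - w*(w + (-5 + w)) = 2 - w*(-5 + 2*w))
A = 961 (A = 31**2 = 961)
v(-5)*A = (2 - 1*(-5)**2 - 1*(-5)*(-5 - 5))*961 = (2 - 1*25 - 1*(-5)*(-10))*961 = (2 - 25 - 50)*961 = -73*961 = -70153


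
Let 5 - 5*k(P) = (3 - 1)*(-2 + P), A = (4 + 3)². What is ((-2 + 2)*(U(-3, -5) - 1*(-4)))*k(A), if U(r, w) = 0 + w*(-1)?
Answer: 0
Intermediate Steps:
A = 49 (A = 7² = 49)
U(r, w) = -w (U(r, w) = 0 - w = -w)
k(P) = 9/5 - 2*P/5 (k(P) = 1 - (3 - 1)*(-2 + P)/5 = 1 - 2*(-2 + P)/5 = 1 - (-4 + 2*P)/5 = 1 + (⅘ - 2*P/5) = 9/5 - 2*P/5)
((-2 + 2)*(U(-3, -5) - 1*(-4)))*k(A) = ((-2 + 2)*(-1*(-5) - 1*(-4)))*(9/5 - ⅖*49) = (0*(5 + 4))*(9/5 - 98/5) = (0*9)*(-89/5) = 0*(-89/5) = 0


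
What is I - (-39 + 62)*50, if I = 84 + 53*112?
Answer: 4870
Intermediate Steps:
I = 6020 (I = 84 + 5936 = 6020)
I - (-39 + 62)*50 = 6020 - (-39 + 62)*50 = 6020 - 23*50 = 6020 - 1*1150 = 6020 - 1150 = 4870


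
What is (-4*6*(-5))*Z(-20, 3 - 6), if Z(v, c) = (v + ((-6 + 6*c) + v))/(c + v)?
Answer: 7680/23 ≈ 333.91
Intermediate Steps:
Z(v, c) = (-6 + 2*v + 6*c)/(c + v) (Z(v, c) = (v + (-6 + v + 6*c))/(c + v) = (-6 + 2*v + 6*c)/(c + v))
(-4*6*(-5))*Z(-20, 3 - 6) = (-4*6*(-5))*(2*(-3 - 20 + 3*(3 - 6))/((3 - 6) - 20)) = (-24*(-5))*(2*(-3 - 20 + 3*(-3))/(-3 - 20)) = 120*(2*(-3 - 20 - 9)/(-23)) = 120*(2*(-1/23)*(-32)) = 120*(64/23) = 7680/23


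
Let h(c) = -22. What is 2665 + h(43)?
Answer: 2643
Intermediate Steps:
2665 + h(43) = 2665 - 22 = 2643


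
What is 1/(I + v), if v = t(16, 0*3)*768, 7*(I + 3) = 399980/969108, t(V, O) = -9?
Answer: -242277/1675331170 ≈ -0.00014461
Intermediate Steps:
I = -712546/242277 (I = -3 + (399980/969108)/7 = -3 + (399980*(1/969108))/7 = -3 + (1/7)*(14285/34611) = -3 + 14285/242277 = -712546/242277 ≈ -2.9410)
v = -6912 (v = -9*768 = -6912)
1/(I + v) = 1/(-712546/242277 - 6912) = 1/(-1675331170/242277) = -242277/1675331170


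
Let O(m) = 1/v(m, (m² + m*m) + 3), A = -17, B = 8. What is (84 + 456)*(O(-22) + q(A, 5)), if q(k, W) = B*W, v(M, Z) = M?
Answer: 237330/11 ≈ 21575.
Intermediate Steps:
O(m) = 1/m
q(k, W) = 8*W
(84 + 456)*(O(-22) + q(A, 5)) = (84 + 456)*(1/(-22) + 8*5) = 540*(-1/22 + 40) = 540*(879/22) = 237330/11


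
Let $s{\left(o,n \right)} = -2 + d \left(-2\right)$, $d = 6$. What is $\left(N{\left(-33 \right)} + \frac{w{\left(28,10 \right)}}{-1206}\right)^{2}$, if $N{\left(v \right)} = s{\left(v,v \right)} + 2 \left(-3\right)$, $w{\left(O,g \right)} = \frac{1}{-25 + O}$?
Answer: $\frac{5236114321}{13089924} \approx 400.01$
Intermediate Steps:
$s{\left(o,n \right)} = -14$ ($s{\left(o,n \right)} = -2 + 6 \left(-2\right) = -2 - 12 = -14$)
$N{\left(v \right)} = -20$ ($N{\left(v \right)} = -14 + 2 \left(-3\right) = -14 - 6 = -20$)
$\left(N{\left(-33 \right)} + \frac{w{\left(28,10 \right)}}{-1206}\right)^{2} = \left(-20 + \frac{1}{\left(-25 + 28\right) \left(-1206\right)}\right)^{2} = \left(-20 + \frac{1}{3} \left(- \frac{1}{1206}\right)\right)^{2} = \left(-20 - \frac{1}{3618}\right)^{2} = \left(- \frac{72361}{3618}\right)^{2} = \frac{5236114321}{13089924}$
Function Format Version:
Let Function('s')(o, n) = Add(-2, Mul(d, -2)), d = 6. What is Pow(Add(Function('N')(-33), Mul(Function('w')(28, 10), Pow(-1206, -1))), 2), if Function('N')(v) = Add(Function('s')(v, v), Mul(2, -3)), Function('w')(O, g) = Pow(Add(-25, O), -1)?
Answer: Rational(5236114321, 13089924) ≈ 400.01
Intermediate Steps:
Function('s')(o, n) = -14 (Function('s')(o, n) = Add(-2, Mul(6, -2)) = Add(-2, -12) = -14)
Function('N')(v) = -20 (Function('N')(v) = Add(-14, Mul(2, -3)) = Add(-14, -6) = -20)
Pow(Add(Function('N')(-33), Mul(Function('w')(28, 10), Pow(-1206, -1))), 2) = Pow(Add(-20, Mul(Pow(Add(-25, 28), -1), Pow(-1206, -1))), 2) = Pow(Add(-20, Mul(Pow(3, -1), Rational(-1, 1206))), 2) = Pow(Add(-20, Mul(Rational(1, 3), Rational(-1, 1206))), 2) = Pow(Add(-20, Rational(-1, 3618)), 2) = Pow(Rational(-72361, 3618), 2) = Rational(5236114321, 13089924)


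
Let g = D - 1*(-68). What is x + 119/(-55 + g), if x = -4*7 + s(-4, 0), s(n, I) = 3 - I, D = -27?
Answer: -67/2 ≈ -33.500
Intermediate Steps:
g = 41 (g = -27 - 1*(-68) = -27 + 68 = 41)
x = -25 (x = -4*7 + (3 - 1*0) = -28 + (3 + 0) = -28 + 3 = -25)
x + 119/(-55 + g) = -25 + 119/(-55 + 41) = -25 + 119/(-14) = -25 - 1/14*119 = -25 - 17/2 = -67/2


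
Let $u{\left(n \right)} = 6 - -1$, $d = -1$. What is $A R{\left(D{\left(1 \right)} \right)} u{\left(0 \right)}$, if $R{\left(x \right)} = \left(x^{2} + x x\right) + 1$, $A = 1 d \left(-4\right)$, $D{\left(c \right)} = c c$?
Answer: $84$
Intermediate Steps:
$u{\left(n \right)} = 7$ ($u{\left(n \right)} = 6 + 1 = 7$)
$D{\left(c \right)} = c^{2}$
$A = 4$ ($A = 1 \left(-1\right) \left(-4\right) = \left(-1\right) \left(-4\right) = 4$)
$R{\left(x \right)} = 1 + 2 x^{2}$ ($R{\left(x \right)} = \left(x^{2} + x^{2}\right) + 1 = 2 x^{2} + 1 = 1 + 2 x^{2}$)
$A R{\left(D{\left(1 \right)} \right)} u{\left(0 \right)} = 4 \left(1 + 2 \left(1^{2}\right)^{2}\right) 7 = 4 \left(1 + 2 \cdot 1^{2}\right) 7 = 4 \left(1 + 2 \cdot 1\right) 7 = 4 \left(1 + 2\right) 7 = 4 \cdot 3 \cdot 7 = 12 \cdot 7 = 84$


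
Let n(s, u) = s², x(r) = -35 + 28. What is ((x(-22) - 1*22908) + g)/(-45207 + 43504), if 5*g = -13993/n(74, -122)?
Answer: 627426693/46628140 ≈ 13.456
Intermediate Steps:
x(r) = -7
g = -13993/27380 (g = (-13993/(74²))/5 = (-13993/5476)/5 = (-13993*1/5476)/5 = (⅕)*(-13993/5476) = -13993/27380 ≈ -0.51107)
((x(-22) - 1*22908) + g)/(-45207 + 43504) = ((-7 - 1*22908) - 13993/27380)/(-45207 + 43504) = ((-7 - 22908) - 13993/27380)/(-1703) = (-22915 - 13993/27380)*(-1/1703) = -627426693/27380*(-1/1703) = 627426693/46628140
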